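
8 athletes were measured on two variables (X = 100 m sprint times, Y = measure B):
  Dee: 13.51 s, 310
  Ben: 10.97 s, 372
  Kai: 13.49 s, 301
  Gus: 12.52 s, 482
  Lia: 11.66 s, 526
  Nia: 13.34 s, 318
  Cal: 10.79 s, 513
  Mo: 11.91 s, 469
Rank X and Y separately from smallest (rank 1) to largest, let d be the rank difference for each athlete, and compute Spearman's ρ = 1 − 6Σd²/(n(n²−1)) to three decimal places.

-0.762

Ranks of variable 1: 8, 2, 7, 5, 3, 6, 1, 4
Ranks of variable 2: 2, 4, 1, 6, 8, 3, 7, 5
d = r₁ − r₂: 6, -2, 6, -1, -5, 3, -6, -1
d²: 36, 4, 36, 1, 25, 9, 36, 1; Σd² = 148
ρ = 1 − 6·148/(8·63) = 1 − 888/504 = -0.762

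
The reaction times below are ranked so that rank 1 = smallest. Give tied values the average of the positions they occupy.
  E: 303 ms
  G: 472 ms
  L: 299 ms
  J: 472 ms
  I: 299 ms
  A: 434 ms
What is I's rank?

Sorted (ascending): 299, 299, 303, 434, 472, 472
The 2 values of 299 occupy positions 1–2 → average rank (1+2)/2 = 1.5.
The 2 values of 472 occupy positions 5–6 → average rank (5+6)/2 = 5.5.
I has value 299 ms → rank 1.5.

1.5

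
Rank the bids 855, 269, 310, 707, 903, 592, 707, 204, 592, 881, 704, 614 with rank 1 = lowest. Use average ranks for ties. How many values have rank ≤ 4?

3

Sorted (ascending): 204, 269, 310, 592, 592, 614, 704, 707, 707, 855, 881, 903
The 2 values of 592 occupy positions 4–5 → average rank (4+5)/2 = 4.5.
The 2 values of 707 occupy positions 8–9 → average rank (8+9)/2 = 8.5.
Ranks ≤ 4: {1, 2, 3} → 3 values.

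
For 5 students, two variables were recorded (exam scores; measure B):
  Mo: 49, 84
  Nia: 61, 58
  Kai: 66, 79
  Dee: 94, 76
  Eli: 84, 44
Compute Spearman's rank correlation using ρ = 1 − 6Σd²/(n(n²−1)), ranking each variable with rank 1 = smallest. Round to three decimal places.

Ranks of variable 1: 1, 2, 3, 5, 4
Ranks of variable 2: 5, 2, 4, 3, 1
d = r₁ − r₂: -4, 0, -1, 2, 3
d²: 16, 0, 1, 4, 9; Σd² = 30
ρ = 1 − 6·30/(5·24) = 1 − 180/120 = -0.500

-0.500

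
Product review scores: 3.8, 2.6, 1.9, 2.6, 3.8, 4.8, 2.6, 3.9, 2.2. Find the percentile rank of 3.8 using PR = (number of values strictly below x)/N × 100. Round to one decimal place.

N = 9.
Strictly below 3.8: 5. Equal to 3.8: 2.
PR = 5/9 × 100 = 55.6

55.6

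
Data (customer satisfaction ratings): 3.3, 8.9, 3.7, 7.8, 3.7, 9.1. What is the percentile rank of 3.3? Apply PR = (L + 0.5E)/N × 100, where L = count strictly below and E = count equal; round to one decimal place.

8.3

N = 6.
Strictly below 3.3: 0. Equal to 3.3: 1.
PR = (0 + 0.5·1)/6 × 100 = 8.3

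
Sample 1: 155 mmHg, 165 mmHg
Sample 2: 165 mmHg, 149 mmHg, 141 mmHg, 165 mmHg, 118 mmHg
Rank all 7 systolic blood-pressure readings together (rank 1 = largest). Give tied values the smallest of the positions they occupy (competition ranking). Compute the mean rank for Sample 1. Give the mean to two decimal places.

2.50

Sorted (descending): 165, 165, 165, 155, 149, 141, 118
The 3 values of 165 occupy positions 1–3 → each gets rank 1.
Sample 1 values → pooled ranks: 155→4, 165→1
Mean rank = (4 + 1) / 2 = 2.50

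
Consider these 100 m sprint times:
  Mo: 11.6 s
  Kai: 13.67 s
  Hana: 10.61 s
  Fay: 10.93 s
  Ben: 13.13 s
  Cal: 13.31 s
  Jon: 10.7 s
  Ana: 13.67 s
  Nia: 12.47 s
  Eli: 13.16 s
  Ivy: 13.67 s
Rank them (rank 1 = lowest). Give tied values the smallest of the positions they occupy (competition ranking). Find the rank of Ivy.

Sorted (ascending): 10.61, 10.7, 10.93, 11.6, 12.47, 13.13, 13.16, 13.31, 13.67, 13.67, 13.67
The 3 values of 13.67 occupy positions 9–11 → each gets rank 9.
Ivy has value 13.67 s → rank 9.

9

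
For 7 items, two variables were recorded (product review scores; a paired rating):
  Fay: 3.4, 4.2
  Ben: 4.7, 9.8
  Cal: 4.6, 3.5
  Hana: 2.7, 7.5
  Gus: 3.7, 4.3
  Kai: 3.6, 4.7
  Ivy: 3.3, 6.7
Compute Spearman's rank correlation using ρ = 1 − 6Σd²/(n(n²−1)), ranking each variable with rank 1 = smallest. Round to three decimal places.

Ranks of variable 1: 3, 7, 6, 1, 5, 4, 2
Ranks of variable 2: 2, 7, 1, 6, 3, 4, 5
d = r₁ − r₂: 1, 0, 5, -5, 2, 0, -3
d²: 1, 0, 25, 25, 4, 0, 9; Σd² = 64
ρ = 1 − 6·64/(7·48) = 1 − 384/336 = -0.143

-0.143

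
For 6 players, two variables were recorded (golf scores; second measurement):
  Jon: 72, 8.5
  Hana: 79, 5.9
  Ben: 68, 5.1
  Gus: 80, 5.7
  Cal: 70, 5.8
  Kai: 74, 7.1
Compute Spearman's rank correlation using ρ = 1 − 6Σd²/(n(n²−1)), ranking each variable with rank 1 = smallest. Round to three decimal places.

Ranks of variable 1: 3, 5, 1, 6, 2, 4
Ranks of variable 2: 6, 4, 1, 2, 3, 5
d = r₁ − r₂: -3, 1, 0, 4, -1, -1
d²: 9, 1, 0, 16, 1, 1; Σd² = 28
ρ = 1 − 6·28/(6·35) = 1 − 168/210 = 0.200

0.200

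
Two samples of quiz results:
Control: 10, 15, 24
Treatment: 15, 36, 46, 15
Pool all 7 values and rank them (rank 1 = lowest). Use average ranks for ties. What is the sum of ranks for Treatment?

19

Sorted (ascending): 10, 15, 15, 15, 24, 36, 46
The 3 values of 15 occupy positions 2–4 → average rank 3.
Treatment values → pooled ranks: 15→3, 36→6, 46→7, 15→3
Rank sum = 3 + 6 + 7 + 3 = 19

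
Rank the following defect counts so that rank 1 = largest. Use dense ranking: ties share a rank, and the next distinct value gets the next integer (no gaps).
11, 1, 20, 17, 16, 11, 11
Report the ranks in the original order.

Sorted (descending): 20, 17, 16, 11, 11, 11, 1
The 3 values of 11 share dense rank 4.
Remaining distinct values take the next consecutive integers.

4, 5, 1, 2, 3, 4, 4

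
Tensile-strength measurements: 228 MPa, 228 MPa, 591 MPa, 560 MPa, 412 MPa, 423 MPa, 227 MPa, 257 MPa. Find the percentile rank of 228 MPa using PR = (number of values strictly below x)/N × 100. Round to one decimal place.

N = 8.
Strictly below 228: 1. Equal to 228: 2.
PR = 1/8 × 100 = 12.5

12.5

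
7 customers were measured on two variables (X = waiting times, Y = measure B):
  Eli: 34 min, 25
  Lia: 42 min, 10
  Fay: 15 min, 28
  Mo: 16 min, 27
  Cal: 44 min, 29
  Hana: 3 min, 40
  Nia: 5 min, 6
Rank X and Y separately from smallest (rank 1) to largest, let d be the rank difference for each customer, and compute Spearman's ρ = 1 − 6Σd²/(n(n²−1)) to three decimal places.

-0.107

Ranks of variable 1: 5, 6, 3, 4, 7, 1, 2
Ranks of variable 2: 3, 2, 5, 4, 6, 7, 1
d = r₁ − r₂: 2, 4, -2, 0, 1, -6, 1
d²: 4, 16, 4, 0, 1, 36, 1; Σd² = 62
ρ = 1 − 6·62/(7·48) = 1 − 372/336 = -0.107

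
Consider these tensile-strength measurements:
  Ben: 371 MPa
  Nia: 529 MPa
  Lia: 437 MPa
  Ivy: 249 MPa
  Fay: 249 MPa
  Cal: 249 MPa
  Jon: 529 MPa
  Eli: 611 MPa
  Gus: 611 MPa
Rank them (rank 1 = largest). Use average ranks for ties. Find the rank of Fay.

8

Sorted (descending): 611, 611, 529, 529, 437, 371, 249, 249, 249
The 2 values of 611 occupy positions 1–2 → average rank (1+2)/2 = 1.5.
The 2 values of 529 occupy positions 3–4 → average rank (3+4)/2 = 3.5.
The 3 values of 249 occupy positions 7–9 → average rank 8.
Fay has value 249 MPa → rank 8.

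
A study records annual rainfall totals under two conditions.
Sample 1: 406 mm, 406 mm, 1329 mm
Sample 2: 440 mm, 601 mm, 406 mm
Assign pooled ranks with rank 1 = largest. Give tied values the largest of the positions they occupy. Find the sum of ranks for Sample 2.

Sorted (descending): 1329, 601, 440, 406, 406, 406
The 3 values of 406 occupy positions 4–6 → each gets rank 6.
Sample 2 values → pooled ranks: 440→3, 601→2, 406→6
Rank sum = 3 + 2 + 6 = 11

11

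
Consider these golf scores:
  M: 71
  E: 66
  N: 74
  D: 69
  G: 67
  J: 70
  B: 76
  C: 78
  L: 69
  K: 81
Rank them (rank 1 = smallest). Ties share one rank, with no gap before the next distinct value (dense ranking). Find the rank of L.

Sorted (ascending): 66, 67, 69, 69, 70, 71, 74, 76, 78, 81
The 2 values of 69 share dense rank 3.
Remaining distinct values take the next consecutive integers.
L has value 69 → rank 3.

3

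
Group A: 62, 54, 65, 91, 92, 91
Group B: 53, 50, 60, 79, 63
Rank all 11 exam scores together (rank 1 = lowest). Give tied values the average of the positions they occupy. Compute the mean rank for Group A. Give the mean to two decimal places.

7.50

Sorted (ascending): 50, 53, 54, 60, 62, 63, 65, 79, 91, 91, 92
The 2 values of 91 occupy positions 9–10 → average rank (9+10)/2 = 9.5.
Group A values → pooled ranks: 62→5, 54→3, 65→7, 91→9.5, 92→11, 91→9.5
Mean rank = (5 + 3 + 7 + 9.5 + 11 + 9.5) / 6 = 7.50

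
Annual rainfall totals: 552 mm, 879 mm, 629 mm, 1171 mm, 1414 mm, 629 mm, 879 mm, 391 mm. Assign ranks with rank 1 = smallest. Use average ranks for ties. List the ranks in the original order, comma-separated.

2, 5.5, 3.5, 7, 8, 3.5, 5.5, 1

Sorted (ascending): 391, 552, 629, 629, 879, 879, 1171, 1414
The 2 values of 629 occupy positions 3–4 → average rank (3+4)/2 = 3.5.
The 2 values of 879 occupy positions 5–6 → average rank (5+6)/2 = 5.5.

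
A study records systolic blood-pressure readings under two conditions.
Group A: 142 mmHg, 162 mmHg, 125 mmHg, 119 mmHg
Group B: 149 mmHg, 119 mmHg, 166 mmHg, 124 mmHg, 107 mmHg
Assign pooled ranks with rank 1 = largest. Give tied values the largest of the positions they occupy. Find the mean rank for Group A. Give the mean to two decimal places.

Sorted (descending): 166, 162, 149, 142, 125, 124, 119, 119, 107
The 2 values of 119 occupy positions 7–8 → each gets rank 8.
Group A values → pooled ranks: 142→4, 162→2, 125→5, 119→8
Mean rank = (4 + 2 + 5 + 8) / 4 = 4.75

4.75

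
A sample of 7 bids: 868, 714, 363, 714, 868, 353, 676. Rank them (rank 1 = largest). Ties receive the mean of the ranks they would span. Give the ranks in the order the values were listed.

1.5, 3.5, 6, 3.5, 1.5, 7, 5

Sorted (descending): 868, 868, 714, 714, 676, 363, 353
The 2 values of 868 occupy positions 1–2 → average rank (1+2)/2 = 1.5.
The 2 values of 714 occupy positions 3–4 → average rank (3+4)/2 = 3.5.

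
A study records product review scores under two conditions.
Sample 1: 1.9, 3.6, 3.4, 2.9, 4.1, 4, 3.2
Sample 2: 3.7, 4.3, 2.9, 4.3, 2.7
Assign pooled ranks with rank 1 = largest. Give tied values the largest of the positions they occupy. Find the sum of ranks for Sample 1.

50

Sorted (descending): 4.3, 4.3, 4.1, 4, 3.7, 3.6, 3.4, 3.2, 2.9, 2.9, 2.7, 1.9
The 2 values of 4.3 occupy positions 1–2 → each gets rank 2.
The 2 values of 2.9 occupy positions 9–10 → each gets rank 10.
Sample 1 values → pooled ranks: 1.9→12, 3.6→6, 3.4→7, 2.9→10, 4.1→3, 4→4, 3.2→8
Rank sum = 12 + 6 + 7 + 10 + 3 + 4 + 8 = 50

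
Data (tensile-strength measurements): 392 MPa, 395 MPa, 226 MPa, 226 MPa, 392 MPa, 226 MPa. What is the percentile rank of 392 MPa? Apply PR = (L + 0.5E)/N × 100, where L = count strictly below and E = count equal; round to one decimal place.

66.7

N = 6.
Strictly below 392: 3. Equal to 392: 2.
PR = (3 + 0.5·2)/6 × 100 = 66.7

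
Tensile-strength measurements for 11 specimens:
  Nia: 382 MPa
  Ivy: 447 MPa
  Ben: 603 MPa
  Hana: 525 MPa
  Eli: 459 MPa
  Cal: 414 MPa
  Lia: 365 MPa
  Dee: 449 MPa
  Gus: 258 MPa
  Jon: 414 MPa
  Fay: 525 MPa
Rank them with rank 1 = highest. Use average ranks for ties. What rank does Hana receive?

2.5

Sorted (descending): 603, 525, 525, 459, 449, 447, 414, 414, 382, 365, 258
The 2 values of 525 occupy positions 2–3 → average rank (2+3)/2 = 2.5.
The 2 values of 414 occupy positions 7–8 → average rank (7+8)/2 = 7.5.
Hana has value 525 MPa → rank 2.5.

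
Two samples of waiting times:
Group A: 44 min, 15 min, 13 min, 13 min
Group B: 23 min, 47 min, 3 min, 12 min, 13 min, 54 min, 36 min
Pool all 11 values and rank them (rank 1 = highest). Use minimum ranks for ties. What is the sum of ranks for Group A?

Sorted (descending): 54, 47, 44, 36, 23, 15, 13, 13, 13, 12, 3
The 3 values of 13 occupy positions 7–9 → each gets rank 7.
Group A values → pooled ranks: 44→3, 15→6, 13→7, 13→7
Rank sum = 3 + 6 + 7 + 7 = 23

23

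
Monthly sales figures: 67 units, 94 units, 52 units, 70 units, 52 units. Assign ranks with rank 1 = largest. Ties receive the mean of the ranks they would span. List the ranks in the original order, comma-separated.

3, 1, 4.5, 2, 4.5

Sorted (descending): 94, 70, 67, 52, 52
The 2 values of 52 occupy positions 4–5 → average rank (4+5)/2 = 4.5.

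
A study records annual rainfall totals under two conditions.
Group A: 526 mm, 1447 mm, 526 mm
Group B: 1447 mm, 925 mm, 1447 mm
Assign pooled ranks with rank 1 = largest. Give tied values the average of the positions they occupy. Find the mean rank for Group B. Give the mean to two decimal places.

Sorted (descending): 1447, 1447, 1447, 925, 526, 526
The 3 values of 1447 occupy positions 1–3 → average rank 2.
The 2 values of 526 occupy positions 5–6 → average rank (5+6)/2 = 5.5.
Group B values → pooled ranks: 1447→2, 925→4, 1447→2
Mean rank = (2 + 4 + 2) / 3 = 2.67

2.67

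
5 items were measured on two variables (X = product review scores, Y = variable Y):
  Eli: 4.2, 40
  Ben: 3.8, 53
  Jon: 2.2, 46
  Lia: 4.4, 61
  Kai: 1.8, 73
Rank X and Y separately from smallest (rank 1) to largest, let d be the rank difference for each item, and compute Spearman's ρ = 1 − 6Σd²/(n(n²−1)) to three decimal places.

Ranks of variable 1: 4, 3, 2, 5, 1
Ranks of variable 2: 1, 3, 2, 4, 5
d = r₁ − r₂: 3, 0, 0, 1, -4
d²: 9, 0, 0, 1, 16; Σd² = 26
ρ = 1 − 6·26/(5·24) = 1 − 156/120 = -0.300

-0.300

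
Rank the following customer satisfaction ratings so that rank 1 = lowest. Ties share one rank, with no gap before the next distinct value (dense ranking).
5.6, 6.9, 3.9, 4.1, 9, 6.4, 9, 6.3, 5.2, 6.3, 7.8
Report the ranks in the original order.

4, 7, 1, 2, 9, 6, 9, 5, 3, 5, 8

Sorted (ascending): 3.9, 4.1, 5.2, 5.6, 6.3, 6.3, 6.4, 6.9, 7.8, 9, 9
The 2 values of 6.3 share dense rank 5.
The 2 values of 9 share dense rank 9.
Remaining distinct values take the next consecutive integers.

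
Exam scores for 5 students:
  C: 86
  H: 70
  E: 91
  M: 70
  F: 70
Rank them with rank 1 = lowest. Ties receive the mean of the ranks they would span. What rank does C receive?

4

Sorted (ascending): 70, 70, 70, 86, 91
The 3 values of 70 occupy positions 1–3 → average rank 2.
C has value 86 → rank 4.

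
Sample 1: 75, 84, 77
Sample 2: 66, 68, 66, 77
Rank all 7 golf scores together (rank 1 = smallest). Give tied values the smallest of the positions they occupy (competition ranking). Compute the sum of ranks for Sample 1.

Sorted (ascending): 66, 66, 68, 75, 77, 77, 84
The 2 values of 66 occupy positions 1–2 → each gets rank 1.
The 2 values of 77 occupy positions 5–6 → each gets rank 5.
Sample 1 values → pooled ranks: 75→4, 84→7, 77→5
Rank sum = 4 + 7 + 5 = 16

16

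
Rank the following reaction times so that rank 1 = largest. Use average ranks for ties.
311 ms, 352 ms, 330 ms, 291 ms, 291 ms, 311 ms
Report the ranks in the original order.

3.5, 1, 2, 5.5, 5.5, 3.5

Sorted (descending): 352, 330, 311, 311, 291, 291
The 2 values of 311 occupy positions 3–4 → average rank (3+4)/2 = 3.5.
The 2 values of 291 occupy positions 5–6 → average rank (5+6)/2 = 5.5.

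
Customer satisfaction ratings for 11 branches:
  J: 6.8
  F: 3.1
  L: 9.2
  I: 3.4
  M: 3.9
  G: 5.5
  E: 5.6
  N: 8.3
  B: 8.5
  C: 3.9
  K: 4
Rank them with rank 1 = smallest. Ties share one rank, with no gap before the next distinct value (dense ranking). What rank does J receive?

Sorted (ascending): 3.1, 3.4, 3.9, 3.9, 4, 5.5, 5.6, 6.8, 8.3, 8.5, 9.2
The 2 values of 3.9 share dense rank 3.
Remaining distinct values take the next consecutive integers.
J has value 6.8 → rank 7.

7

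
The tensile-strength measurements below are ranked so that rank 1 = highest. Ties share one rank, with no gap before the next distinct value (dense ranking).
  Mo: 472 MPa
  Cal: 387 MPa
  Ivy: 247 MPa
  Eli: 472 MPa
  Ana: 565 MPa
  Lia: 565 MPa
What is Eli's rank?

2

Sorted (descending): 565, 565, 472, 472, 387, 247
The 2 values of 565 share dense rank 1.
The 2 values of 472 share dense rank 2.
Remaining distinct values take the next consecutive integers.
Eli has value 472 MPa → rank 2.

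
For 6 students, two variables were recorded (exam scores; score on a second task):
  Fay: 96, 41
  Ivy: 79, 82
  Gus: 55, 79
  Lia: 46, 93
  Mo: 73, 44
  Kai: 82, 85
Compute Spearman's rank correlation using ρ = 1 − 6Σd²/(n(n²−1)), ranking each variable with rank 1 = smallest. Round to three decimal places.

-0.486

Ranks of variable 1: 6, 4, 2, 1, 3, 5
Ranks of variable 2: 1, 4, 3, 6, 2, 5
d = r₁ − r₂: 5, 0, -1, -5, 1, 0
d²: 25, 0, 1, 25, 1, 0; Σd² = 52
ρ = 1 − 6·52/(6·35) = 1 − 312/210 = -0.486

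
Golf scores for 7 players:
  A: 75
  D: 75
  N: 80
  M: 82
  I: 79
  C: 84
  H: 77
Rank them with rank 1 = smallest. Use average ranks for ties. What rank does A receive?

1.5

Sorted (ascending): 75, 75, 77, 79, 80, 82, 84
The 2 values of 75 occupy positions 1–2 → average rank (1+2)/2 = 1.5.
A has value 75 → rank 1.5.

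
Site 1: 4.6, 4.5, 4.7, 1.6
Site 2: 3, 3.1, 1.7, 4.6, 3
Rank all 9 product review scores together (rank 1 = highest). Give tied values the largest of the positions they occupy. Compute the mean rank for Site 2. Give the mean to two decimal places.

6.00

Sorted (descending): 4.7, 4.6, 4.6, 4.5, 3.1, 3, 3, 1.7, 1.6
The 2 values of 4.6 occupy positions 2–3 → each gets rank 3.
The 2 values of 3 occupy positions 6–7 → each gets rank 7.
Site 2 values → pooled ranks: 3→7, 3.1→5, 1.7→8, 4.6→3, 3→7
Mean rank = (7 + 5 + 8 + 3 + 7) / 5 = 6.00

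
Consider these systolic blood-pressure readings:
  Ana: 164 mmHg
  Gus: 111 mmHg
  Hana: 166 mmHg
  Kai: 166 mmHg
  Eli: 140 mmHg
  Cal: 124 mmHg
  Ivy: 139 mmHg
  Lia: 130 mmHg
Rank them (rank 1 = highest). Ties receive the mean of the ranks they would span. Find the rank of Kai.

1.5

Sorted (descending): 166, 166, 164, 140, 139, 130, 124, 111
The 2 values of 166 occupy positions 1–2 → average rank (1+2)/2 = 1.5.
Kai has value 166 mmHg → rank 1.5.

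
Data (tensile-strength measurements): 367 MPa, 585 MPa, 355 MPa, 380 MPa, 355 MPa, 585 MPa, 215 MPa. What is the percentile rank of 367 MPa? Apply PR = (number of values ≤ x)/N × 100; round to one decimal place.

57.1

N = 7.
Strictly below 367: 3. Equal to 367: 1.
PR = 4/7 × 100 = 57.1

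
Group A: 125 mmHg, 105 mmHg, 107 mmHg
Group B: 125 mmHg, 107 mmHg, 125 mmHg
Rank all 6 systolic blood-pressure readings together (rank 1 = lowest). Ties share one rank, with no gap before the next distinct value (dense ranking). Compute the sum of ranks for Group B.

Sorted (ascending): 105, 107, 107, 125, 125, 125
The 2 values of 107 share dense rank 2.
The 3 values of 125 share dense rank 3.
Remaining distinct values take the next consecutive integers.
Group B values → pooled ranks: 125→3, 107→2, 125→3
Rank sum = 3 + 2 + 3 = 8

8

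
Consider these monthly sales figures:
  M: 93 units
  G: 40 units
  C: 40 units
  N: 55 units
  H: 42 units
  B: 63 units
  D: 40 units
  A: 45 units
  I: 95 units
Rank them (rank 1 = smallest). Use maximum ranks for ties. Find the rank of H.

Sorted (ascending): 40, 40, 40, 42, 45, 55, 63, 93, 95
The 3 values of 40 occupy positions 1–3 → each gets rank 3.
H has value 42 units → rank 4.

4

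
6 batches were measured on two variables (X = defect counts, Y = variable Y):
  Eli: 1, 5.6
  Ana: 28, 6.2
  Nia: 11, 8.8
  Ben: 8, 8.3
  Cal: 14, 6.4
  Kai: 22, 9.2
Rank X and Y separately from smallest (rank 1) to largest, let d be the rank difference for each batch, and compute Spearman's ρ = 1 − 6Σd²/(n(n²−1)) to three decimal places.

Ranks of variable 1: 1, 6, 3, 2, 4, 5
Ranks of variable 2: 1, 2, 5, 4, 3, 6
d = r₁ − r₂: 0, 4, -2, -2, 1, -1
d²: 0, 16, 4, 4, 1, 1; Σd² = 26
ρ = 1 − 6·26/(6·35) = 1 − 156/210 = 0.257

0.257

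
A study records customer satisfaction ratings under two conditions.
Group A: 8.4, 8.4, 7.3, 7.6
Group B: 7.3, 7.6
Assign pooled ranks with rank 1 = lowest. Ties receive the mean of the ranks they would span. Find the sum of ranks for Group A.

Sorted (ascending): 7.3, 7.3, 7.6, 7.6, 8.4, 8.4
The 2 values of 7.3 occupy positions 1–2 → average rank (1+2)/2 = 1.5.
The 2 values of 7.6 occupy positions 3–4 → average rank (3+4)/2 = 3.5.
The 2 values of 8.4 occupy positions 5–6 → average rank (5+6)/2 = 5.5.
Group A values → pooled ranks: 8.4→5.5, 8.4→5.5, 7.3→1.5, 7.6→3.5
Rank sum = 5.5 + 5.5 + 1.5 + 3.5 = 16

16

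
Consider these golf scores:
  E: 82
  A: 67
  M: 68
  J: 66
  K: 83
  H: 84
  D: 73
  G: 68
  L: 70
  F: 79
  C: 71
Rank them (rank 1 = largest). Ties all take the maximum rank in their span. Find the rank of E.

3

Sorted (descending): 84, 83, 82, 79, 73, 71, 70, 68, 68, 67, 66
The 2 values of 68 occupy positions 8–9 → each gets rank 9.
E has value 82 → rank 3.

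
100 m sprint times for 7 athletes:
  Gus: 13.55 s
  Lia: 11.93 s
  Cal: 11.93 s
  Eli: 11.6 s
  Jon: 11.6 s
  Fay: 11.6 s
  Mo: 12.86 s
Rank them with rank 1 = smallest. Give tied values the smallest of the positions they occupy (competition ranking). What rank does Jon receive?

Sorted (ascending): 11.6, 11.6, 11.6, 11.93, 11.93, 12.86, 13.55
The 3 values of 11.6 occupy positions 1–3 → each gets rank 1.
The 2 values of 11.93 occupy positions 4–5 → each gets rank 4.
Jon has value 11.6 s → rank 1.

1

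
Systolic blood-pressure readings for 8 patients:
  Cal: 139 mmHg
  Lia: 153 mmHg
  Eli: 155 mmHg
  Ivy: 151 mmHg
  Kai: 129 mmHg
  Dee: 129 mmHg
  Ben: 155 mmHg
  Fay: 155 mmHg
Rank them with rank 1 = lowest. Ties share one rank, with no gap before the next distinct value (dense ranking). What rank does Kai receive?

Sorted (ascending): 129, 129, 139, 151, 153, 155, 155, 155
The 2 values of 129 share dense rank 1.
The 3 values of 155 share dense rank 5.
Remaining distinct values take the next consecutive integers.
Kai has value 129 mmHg → rank 1.

1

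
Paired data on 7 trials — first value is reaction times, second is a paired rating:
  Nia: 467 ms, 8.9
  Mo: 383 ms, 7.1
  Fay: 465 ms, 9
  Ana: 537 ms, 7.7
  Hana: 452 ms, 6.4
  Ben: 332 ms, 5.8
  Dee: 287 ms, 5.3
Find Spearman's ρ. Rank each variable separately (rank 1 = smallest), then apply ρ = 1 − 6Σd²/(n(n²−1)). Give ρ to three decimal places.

Ranks of variable 1: 6, 3, 5, 7, 4, 2, 1
Ranks of variable 2: 6, 4, 7, 5, 3, 2, 1
d = r₁ − r₂: 0, -1, -2, 2, 1, 0, 0
d²: 0, 1, 4, 4, 1, 0, 0; Σd² = 10
ρ = 1 − 6·10/(7·48) = 1 − 60/336 = 0.821

0.821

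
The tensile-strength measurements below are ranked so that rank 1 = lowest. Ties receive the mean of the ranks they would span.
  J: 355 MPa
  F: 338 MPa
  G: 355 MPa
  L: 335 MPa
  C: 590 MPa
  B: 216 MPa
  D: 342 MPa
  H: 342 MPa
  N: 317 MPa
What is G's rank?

Sorted (ascending): 216, 317, 335, 338, 342, 342, 355, 355, 590
The 2 values of 342 occupy positions 5–6 → average rank (5+6)/2 = 5.5.
The 2 values of 355 occupy positions 7–8 → average rank (7+8)/2 = 7.5.
G has value 355 MPa → rank 7.5.

7.5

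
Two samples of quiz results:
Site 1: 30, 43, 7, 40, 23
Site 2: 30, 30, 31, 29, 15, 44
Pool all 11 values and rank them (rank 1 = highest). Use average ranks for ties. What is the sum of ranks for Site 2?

35

Sorted (descending): 44, 43, 40, 31, 30, 30, 30, 29, 23, 15, 7
The 3 values of 30 occupy positions 5–7 → average rank 6.
Site 2 values → pooled ranks: 30→6, 30→6, 31→4, 29→8, 15→10, 44→1
Rank sum = 6 + 6 + 4 + 8 + 10 + 1 = 35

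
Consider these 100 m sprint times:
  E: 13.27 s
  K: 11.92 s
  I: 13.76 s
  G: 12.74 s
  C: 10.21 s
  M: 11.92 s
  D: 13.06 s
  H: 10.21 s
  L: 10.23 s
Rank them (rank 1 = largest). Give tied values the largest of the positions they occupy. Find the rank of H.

Sorted (descending): 13.76, 13.27, 13.06, 12.74, 11.92, 11.92, 10.23, 10.21, 10.21
The 2 values of 11.92 occupy positions 5–6 → each gets rank 6.
The 2 values of 10.21 occupy positions 8–9 → each gets rank 9.
H has value 10.21 s → rank 9.

9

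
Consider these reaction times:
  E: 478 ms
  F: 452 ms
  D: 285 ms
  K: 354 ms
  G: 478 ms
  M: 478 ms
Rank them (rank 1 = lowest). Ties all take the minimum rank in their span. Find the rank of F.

Sorted (ascending): 285, 354, 452, 478, 478, 478
The 3 values of 478 occupy positions 4–6 → each gets rank 4.
F has value 452 ms → rank 3.

3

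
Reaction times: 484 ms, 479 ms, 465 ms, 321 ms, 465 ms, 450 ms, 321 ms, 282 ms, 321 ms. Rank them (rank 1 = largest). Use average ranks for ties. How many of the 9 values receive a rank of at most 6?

Sorted (descending): 484, 479, 465, 465, 450, 321, 321, 321, 282
The 2 values of 465 occupy positions 3–4 → average rank (3+4)/2 = 3.5.
The 3 values of 321 occupy positions 6–8 → average rank 7.
Ranks ≤ 6: {1, 2, 3.5, 3.5, 5} → 5 values.

5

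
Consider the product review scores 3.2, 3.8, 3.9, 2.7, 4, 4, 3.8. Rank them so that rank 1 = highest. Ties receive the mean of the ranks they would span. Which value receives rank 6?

3.2

Sorted (descending): 4, 4, 3.9, 3.8, 3.8, 3.2, 2.7
The 2 values of 4 occupy positions 1–2 → average rank (1+2)/2 = 1.5.
The 2 values of 3.8 occupy positions 4–5 → average rank (4+5)/2 = 4.5.
Rank 6 → value 3.2.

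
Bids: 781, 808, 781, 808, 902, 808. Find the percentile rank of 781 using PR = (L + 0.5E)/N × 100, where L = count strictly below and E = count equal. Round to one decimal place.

N = 6.
Strictly below 781: 0. Equal to 781: 2.
PR = (0 + 0.5·2)/6 × 100 = 16.7

16.7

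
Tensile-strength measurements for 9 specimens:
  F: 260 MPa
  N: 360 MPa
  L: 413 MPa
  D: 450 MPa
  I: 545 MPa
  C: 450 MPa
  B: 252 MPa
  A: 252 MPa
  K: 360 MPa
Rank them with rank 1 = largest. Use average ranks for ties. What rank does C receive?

Sorted (descending): 545, 450, 450, 413, 360, 360, 260, 252, 252
The 2 values of 450 occupy positions 2–3 → average rank (2+3)/2 = 2.5.
The 2 values of 360 occupy positions 5–6 → average rank (5+6)/2 = 5.5.
The 2 values of 252 occupy positions 8–9 → average rank (8+9)/2 = 8.5.
C has value 450 MPa → rank 2.5.

2.5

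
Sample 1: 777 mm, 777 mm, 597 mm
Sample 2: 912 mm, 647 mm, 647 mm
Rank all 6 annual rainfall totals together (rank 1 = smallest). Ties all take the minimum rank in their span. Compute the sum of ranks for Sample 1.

Sorted (ascending): 597, 647, 647, 777, 777, 912
The 2 values of 647 occupy positions 2–3 → each gets rank 2.
The 2 values of 777 occupy positions 4–5 → each gets rank 4.
Sample 1 values → pooled ranks: 777→4, 777→4, 597→1
Rank sum = 4 + 4 + 1 = 9

9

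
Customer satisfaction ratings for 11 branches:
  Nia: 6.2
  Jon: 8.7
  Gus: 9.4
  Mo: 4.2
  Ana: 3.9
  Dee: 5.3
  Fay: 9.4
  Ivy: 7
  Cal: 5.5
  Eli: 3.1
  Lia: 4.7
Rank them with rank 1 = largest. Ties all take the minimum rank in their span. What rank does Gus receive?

Sorted (descending): 9.4, 9.4, 8.7, 7, 6.2, 5.5, 5.3, 4.7, 4.2, 3.9, 3.1
The 2 values of 9.4 occupy positions 1–2 → each gets rank 1.
Gus has value 9.4 → rank 1.

1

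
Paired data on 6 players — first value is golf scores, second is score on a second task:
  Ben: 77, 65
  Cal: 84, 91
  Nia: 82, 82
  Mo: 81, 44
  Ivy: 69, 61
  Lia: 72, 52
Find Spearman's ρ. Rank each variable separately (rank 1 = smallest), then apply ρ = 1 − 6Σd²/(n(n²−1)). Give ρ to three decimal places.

Ranks of variable 1: 3, 6, 5, 4, 1, 2
Ranks of variable 2: 4, 6, 5, 1, 3, 2
d = r₁ − r₂: -1, 0, 0, 3, -2, 0
d²: 1, 0, 0, 9, 4, 0; Σd² = 14
ρ = 1 − 6·14/(6·35) = 1 − 84/210 = 0.600

0.600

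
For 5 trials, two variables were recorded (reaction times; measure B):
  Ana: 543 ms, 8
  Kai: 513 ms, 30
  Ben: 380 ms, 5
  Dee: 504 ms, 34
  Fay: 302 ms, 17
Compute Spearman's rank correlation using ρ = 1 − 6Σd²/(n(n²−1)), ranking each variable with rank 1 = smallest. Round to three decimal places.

Ranks of variable 1: 5, 4, 2, 3, 1
Ranks of variable 2: 2, 4, 1, 5, 3
d = r₁ − r₂: 3, 0, 1, -2, -2
d²: 9, 0, 1, 4, 4; Σd² = 18
ρ = 1 − 6·18/(5·24) = 1 − 108/120 = 0.100

0.100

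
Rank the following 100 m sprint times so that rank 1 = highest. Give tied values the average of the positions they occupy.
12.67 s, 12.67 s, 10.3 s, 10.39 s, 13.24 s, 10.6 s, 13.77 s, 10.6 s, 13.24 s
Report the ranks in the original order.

4.5, 4.5, 9, 8, 2.5, 6.5, 1, 6.5, 2.5

Sorted (descending): 13.77, 13.24, 13.24, 12.67, 12.67, 10.6, 10.6, 10.39, 10.3
The 2 values of 13.24 occupy positions 2–3 → average rank (2+3)/2 = 2.5.
The 2 values of 12.67 occupy positions 4–5 → average rank (4+5)/2 = 4.5.
The 2 values of 10.6 occupy positions 6–7 → average rank (6+7)/2 = 6.5.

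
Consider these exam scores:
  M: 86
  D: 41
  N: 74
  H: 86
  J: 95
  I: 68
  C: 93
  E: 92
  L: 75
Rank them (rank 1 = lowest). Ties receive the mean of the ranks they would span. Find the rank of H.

5.5

Sorted (ascending): 41, 68, 74, 75, 86, 86, 92, 93, 95
The 2 values of 86 occupy positions 5–6 → average rank (5+6)/2 = 5.5.
H has value 86 → rank 5.5.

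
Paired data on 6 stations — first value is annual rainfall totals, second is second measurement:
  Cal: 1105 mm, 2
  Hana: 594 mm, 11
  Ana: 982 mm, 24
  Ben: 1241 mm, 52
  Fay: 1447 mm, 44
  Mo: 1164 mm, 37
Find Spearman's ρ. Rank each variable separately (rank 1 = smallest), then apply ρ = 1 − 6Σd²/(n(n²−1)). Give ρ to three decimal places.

0.771

Ranks of variable 1: 3, 1, 2, 5, 6, 4
Ranks of variable 2: 1, 2, 3, 6, 5, 4
d = r₁ − r₂: 2, -1, -1, -1, 1, 0
d²: 4, 1, 1, 1, 1, 0; Σd² = 8
ρ = 1 − 6·8/(6·35) = 1 − 48/210 = 0.771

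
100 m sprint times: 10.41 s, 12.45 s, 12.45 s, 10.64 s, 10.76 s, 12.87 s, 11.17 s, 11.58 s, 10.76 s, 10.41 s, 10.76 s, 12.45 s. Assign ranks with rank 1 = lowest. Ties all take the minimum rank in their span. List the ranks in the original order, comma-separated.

Sorted (ascending): 10.41, 10.41, 10.64, 10.76, 10.76, 10.76, 11.17, 11.58, 12.45, 12.45, 12.45, 12.87
The 2 values of 10.41 occupy positions 1–2 → each gets rank 1.
The 3 values of 10.76 occupy positions 4–6 → each gets rank 4.
The 3 values of 12.45 occupy positions 9–11 → each gets rank 9.

1, 9, 9, 3, 4, 12, 7, 8, 4, 1, 4, 9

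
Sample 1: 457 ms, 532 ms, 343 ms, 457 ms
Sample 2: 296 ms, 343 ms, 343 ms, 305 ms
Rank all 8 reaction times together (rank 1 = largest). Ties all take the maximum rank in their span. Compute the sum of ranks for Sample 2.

Sorted (descending): 532, 457, 457, 343, 343, 343, 305, 296
The 2 values of 457 occupy positions 2–3 → each gets rank 3.
The 3 values of 343 occupy positions 4–6 → each gets rank 6.
Sample 2 values → pooled ranks: 296→8, 343→6, 343→6, 305→7
Rank sum = 8 + 6 + 6 + 7 = 27

27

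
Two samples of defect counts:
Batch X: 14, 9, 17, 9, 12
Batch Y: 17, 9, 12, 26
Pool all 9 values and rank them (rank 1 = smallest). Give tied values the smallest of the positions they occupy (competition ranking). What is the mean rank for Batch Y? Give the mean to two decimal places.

Sorted (ascending): 9, 9, 9, 12, 12, 14, 17, 17, 26
The 3 values of 9 occupy positions 1–3 → each gets rank 1.
The 2 values of 12 occupy positions 4–5 → each gets rank 4.
The 2 values of 17 occupy positions 7–8 → each gets rank 7.
Batch Y values → pooled ranks: 17→7, 9→1, 12→4, 26→9
Mean rank = (7 + 1 + 4 + 9) / 4 = 5.25

5.25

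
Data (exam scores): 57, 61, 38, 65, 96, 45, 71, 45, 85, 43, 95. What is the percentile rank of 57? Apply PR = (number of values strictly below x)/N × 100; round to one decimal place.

N = 11.
Strictly below 57: 4. Equal to 57: 1.
PR = 4/11 × 100 = 36.4

36.4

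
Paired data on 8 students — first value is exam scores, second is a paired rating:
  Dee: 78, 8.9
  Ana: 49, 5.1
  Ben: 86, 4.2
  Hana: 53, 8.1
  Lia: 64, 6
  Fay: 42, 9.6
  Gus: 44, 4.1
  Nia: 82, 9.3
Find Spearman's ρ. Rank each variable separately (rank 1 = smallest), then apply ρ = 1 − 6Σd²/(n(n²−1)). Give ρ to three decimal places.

-0.048

Ranks of variable 1: 6, 3, 8, 4, 5, 1, 2, 7
Ranks of variable 2: 6, 3, 2, 5, 4, 8, 1, 7
d = r₁ − r₂: 0, 0, 6, -1, 1, -7, 1, 0
d²: 0, 0, 36, 1, 1, 49, 1, 0; Σd² = 88
ρ = 1 − 6·88/(8·63) = 1 − 528/504 = -0.048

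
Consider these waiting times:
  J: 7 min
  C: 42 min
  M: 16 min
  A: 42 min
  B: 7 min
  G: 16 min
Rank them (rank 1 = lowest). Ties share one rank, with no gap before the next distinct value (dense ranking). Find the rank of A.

3

Sorted (ascending): 7, 7, 16, 16, 42, 42
The 2 values of 7 share dense rank 1.
The 2 values of 16 share dense rank 2.
The 2 values of 42 share dense rank 3.
A has value 42 min → rank 3.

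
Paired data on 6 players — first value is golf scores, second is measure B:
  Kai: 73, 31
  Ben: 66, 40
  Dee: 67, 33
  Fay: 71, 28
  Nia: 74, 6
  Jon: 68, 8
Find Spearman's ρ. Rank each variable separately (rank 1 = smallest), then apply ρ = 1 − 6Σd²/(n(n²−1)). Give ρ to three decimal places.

Ranks of variable 1: 5, 1, 2, 4, 6, 3
Ranks of variable 2: 4, 6, 5, 3, 1, 2
d = r₁ − r₂: 1, -5, -3, 1, 5, 1
d²: 1, 25, 9, 1, 25, 1; Σd² = 62
ρ = 1 − 6·62/(6·35) = 1 − 372/210 = -0.771

-0.771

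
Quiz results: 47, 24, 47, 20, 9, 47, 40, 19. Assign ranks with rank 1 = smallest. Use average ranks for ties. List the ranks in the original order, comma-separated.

Sorted (ascending): 9, 19, 20, 24, 40, 47, 47, 47
The 3 values of 47 occupy positions 6–8 → average rank 7.

7, 4, 7, 3, 1, 7, 5, 2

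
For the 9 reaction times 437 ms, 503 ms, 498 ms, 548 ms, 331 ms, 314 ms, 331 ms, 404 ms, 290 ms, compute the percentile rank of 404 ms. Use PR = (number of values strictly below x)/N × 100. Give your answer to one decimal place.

44.4

N = 9.
Strictly below 404: 4. Equal to 404: 1.
PR = 4/9 × 100 = 44.4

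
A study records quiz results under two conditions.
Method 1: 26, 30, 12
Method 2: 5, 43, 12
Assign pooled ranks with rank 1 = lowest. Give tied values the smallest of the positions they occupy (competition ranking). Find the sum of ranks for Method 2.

Sorted (ascending): 5, 12, 12, 26, 30, 43
The 2 values of 12 occupy positions 2–3 → each gets rank 2.
Method 2 values → pooled ranks: 5→1, 43→6, 12→2
Rank sum = 1 + 6 + 2 = 9

9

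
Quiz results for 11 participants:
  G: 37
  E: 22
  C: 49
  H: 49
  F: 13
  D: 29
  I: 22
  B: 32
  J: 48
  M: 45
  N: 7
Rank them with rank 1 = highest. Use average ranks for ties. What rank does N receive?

11

Sorted (descending): 49, 49, 48, 45, 37, 32, 29, 22, 22, 13, 7
The 2 values of 49 occupy positions 1–2 → average rank (1+2)/2 = 1.5.
The 2 values of 22 occupy positions 8–9 → average rank (8+9)/2 = 8.5.
N has value 7 → rank 11.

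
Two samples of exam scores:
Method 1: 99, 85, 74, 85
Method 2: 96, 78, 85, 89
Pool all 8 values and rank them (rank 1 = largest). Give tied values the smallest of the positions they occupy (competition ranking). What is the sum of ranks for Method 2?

Sorted (descending): 99, 96, 89, 85, 85, 85, 78, 74
The 3 values of 85 occupy positions 4–6 → each gets rank 4.
Method 2 values → pooled ranks: 96→2, 78→7, 85→4, 89→3
Rank sum = 2 + 7 + 4 + 3 = 16

16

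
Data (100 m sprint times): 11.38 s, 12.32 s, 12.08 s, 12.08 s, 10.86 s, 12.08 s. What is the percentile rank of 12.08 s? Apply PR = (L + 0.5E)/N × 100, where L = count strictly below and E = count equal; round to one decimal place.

N = 6.
Strictly below 12.08: 2. Equal to 12.08: 3.
PR = (2 + 0.5·3)/6 × 100 = 58.3

58.3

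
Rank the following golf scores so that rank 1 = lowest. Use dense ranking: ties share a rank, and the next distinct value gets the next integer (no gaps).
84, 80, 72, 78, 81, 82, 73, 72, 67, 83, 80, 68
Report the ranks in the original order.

Sorted (ascending): 67, 68, 72, 72, 73, 78, 80, 80, 81, 82, 83, 84
The 2 values of 72 share dense rank 3.
The 2 values of 80 share dense rank 6.
Remaining distinct values take the next consecutive integers.

10, 6, 3, 5, 7, 8, 4, 3, 1, 9, 6, 2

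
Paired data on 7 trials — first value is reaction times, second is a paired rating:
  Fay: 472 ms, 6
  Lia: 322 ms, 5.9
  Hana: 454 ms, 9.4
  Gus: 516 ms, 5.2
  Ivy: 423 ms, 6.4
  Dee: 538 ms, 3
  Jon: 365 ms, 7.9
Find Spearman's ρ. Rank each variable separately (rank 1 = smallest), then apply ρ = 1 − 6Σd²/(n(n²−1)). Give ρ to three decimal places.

Ranks of variable 1: 5, 1, 4, 6, 3, 7, 2
Ranks of variable 2: 4, 3, 7, 2, 5, 1, 6
d = r₁ − r₂: 1, -2, -3, 4, -2, 6, -4
d²: 1, 4, 9, 16, 4, 36, 16; Σd² = 86
ρ = 1 − 6·86/(7·48) = 1 − 516/336 = -0.536

-0.536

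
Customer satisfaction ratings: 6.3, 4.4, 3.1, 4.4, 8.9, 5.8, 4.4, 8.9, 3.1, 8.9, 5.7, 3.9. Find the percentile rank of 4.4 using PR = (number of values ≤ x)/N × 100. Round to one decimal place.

N = 12.
Strictly below 4.4: 3. Equal to 4.4: 3.
PR = 6/12 × 100 = 50.0

50.0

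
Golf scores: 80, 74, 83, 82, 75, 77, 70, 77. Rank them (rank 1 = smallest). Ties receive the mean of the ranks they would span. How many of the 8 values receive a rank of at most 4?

Sorted (ascending): 70, 74, 75, 77, 77, 80, 82, 83
The 2 values of 77 occupy positions 4–5 → average rank (4+5)/2 = 4.5.
Ranks ≤ 4: {1, 2, 3} → 3 values.

3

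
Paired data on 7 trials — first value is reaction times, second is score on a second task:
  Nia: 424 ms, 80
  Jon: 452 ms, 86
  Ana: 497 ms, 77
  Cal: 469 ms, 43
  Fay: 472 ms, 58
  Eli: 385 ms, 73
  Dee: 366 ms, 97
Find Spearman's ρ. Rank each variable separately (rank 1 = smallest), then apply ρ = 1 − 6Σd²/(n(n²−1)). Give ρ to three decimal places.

Ranks of variable 1: 3, 4, 7, 5, 6, 2, 1
Ranks of variable 2: 5, 6, 4, 1, 2, 3, 7
d = r₁ − r₂: -2, -2, 3, 4, 4, -1, -6
d²: 4, 4, 9, 16, 16, 1, 36; Σd² = 86
ρ = 1 − 6·86/(7·48) = 1 − 516/336 = -0.536

-0.536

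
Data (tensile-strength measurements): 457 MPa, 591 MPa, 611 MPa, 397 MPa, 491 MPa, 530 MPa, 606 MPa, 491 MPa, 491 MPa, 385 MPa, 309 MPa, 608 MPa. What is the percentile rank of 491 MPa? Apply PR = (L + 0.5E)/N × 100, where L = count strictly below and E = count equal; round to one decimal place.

N = 12.
Strictly below 491: 4. Equal to 491: 3.
PR = (4 + 0.5·3)/12 × 100 = 45.8

45.8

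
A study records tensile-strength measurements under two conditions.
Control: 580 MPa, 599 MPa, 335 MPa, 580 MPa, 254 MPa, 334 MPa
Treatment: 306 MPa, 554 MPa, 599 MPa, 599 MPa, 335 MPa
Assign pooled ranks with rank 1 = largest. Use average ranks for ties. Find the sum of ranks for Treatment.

27.5

Sorted (descending): 599, 599, 599, 580, 580, 554, 335, 335, 334, 306, 254
The 3 values of 599 occupy positions 1–3 → average rank 2.
The 2 values of 580 occupy positions 4–5 → average rank (4+5)/2 = 4.5.
The 2 values of 335 occupy positions 7–8 → average rank (7+8)/2 = 7.5.
Treatment values → pooled ranks: 306→10, 554→6, 599→2, 599→2, 335→7.5
Rank sum = 10 + 6 + 2 + 2 + 7.5 = 27.5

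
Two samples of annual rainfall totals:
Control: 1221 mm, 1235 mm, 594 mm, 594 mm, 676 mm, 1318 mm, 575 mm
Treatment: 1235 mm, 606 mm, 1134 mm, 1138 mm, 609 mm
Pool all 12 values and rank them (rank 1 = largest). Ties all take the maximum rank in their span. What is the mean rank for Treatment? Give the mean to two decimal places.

Sorted (descending): 1318, 1235, 1235, 1221, 1138, 1134, 676, 609, 606, 594, 594, 575
The 2 values of 1235 occupy positions 2–3 → each gets rank 3.
The 2 values of 594 occupy positions 10–11 → each gets rank 11.
Treatment values → pooled ranks: 1235→3, 606→9, 1134→6, 1138→5, 609→8
Mean rank = (3 + 9 + 6 + 5 + 8) / 5 = 6.20

6.20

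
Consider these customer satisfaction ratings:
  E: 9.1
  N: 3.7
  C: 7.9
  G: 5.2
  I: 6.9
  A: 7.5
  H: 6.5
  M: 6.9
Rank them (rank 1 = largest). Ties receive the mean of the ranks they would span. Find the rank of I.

Sorted (descending): 9.1, 7.9, 7.5, 6.9, 6.9, 6.5, 5.2, 3.7
The 2 values of 6.9 occupy positions 4–5 → average rank (4+5)/2 = 4.5.
I has value 6.9 → rank 4.5.

4.5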